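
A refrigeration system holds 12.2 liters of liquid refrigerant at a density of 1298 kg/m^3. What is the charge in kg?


Charge = V * rho / 1000
Charge = 12.2 * 1298 / 1000
Charge = 15.84 kg

15.84


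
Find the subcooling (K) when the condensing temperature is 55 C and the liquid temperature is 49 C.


Subcooling = T_cond - T_liquid
Subcooling = 55 - 49
Subcooling = 6 K

6


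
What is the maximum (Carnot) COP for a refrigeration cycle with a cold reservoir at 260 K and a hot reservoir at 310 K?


dT = 310 - 260 = 50 K
COP_carnot = T_cold / dT = 260 / 50
COP_carnot = 5.2

5.2


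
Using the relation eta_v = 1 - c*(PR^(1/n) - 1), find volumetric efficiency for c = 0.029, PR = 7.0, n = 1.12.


PR^(1/n) = 7.0^(1/1.12) = 5.68266195
eta_v = 1 - 0.029 * (5.68266195 - 1)
eta_v = 0.8642

0.8642


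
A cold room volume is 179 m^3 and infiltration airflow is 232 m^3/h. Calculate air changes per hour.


ACH = flow / volume
ACH = 232 / 179
ACH = 1.296

1.296


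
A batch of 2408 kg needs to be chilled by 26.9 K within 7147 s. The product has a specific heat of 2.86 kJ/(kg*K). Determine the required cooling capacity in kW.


Q = m * cp * dT / t
Q = 2408 * 2.86 * 26.9 / 7147
Q = 25.921 kW

25.921


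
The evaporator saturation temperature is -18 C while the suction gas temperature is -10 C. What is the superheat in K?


Superheat = T_suction - T_evap
Superheat = -10 - (-18)
Superheat = 8 K

8


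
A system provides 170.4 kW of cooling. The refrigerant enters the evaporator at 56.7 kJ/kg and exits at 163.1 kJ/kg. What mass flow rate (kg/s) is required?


dh = 163.1 - 56.7 = 106.4 kJ/kg
m_dot = Q / dh = 170.4 / 106.4 = 1.6015 kg/s

1.6015


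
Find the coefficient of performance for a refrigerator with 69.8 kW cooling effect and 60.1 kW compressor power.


COP = Q_evap / W
COP = 69.8 / 60.1
COP = 1.161

1.161


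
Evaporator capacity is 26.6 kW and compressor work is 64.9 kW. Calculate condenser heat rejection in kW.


Q_cond = Q_evap + W
Q_cond = 26.6 + 64.9
Q_cond = 91.5 kW

91.5


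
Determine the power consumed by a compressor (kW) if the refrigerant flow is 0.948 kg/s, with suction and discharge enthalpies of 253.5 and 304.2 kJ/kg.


dh = 304.2 - 253.5 = 50.7 kJ/kg
W = m_dot * dh = 0.948 * 50.7 = 48.06 kW

48.06


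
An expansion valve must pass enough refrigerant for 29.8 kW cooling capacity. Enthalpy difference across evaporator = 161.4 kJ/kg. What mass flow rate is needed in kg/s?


m_dot = Q / dh
m_dot = 29.8 / 161.4
m_dot = 0.1846 kg/s

0.1846


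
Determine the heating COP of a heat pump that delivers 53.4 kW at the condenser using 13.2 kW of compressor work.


COP_hp = Q_cond / W
COP_hp = 53.4 / 13.2
COP_hp = 4.045

4.045


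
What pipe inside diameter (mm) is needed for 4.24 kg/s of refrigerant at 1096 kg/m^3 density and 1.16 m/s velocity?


A = m_dot / (rho * v) = 4.24 / (1096 * 1.16) = 0.003335011326 m^2
d = sqrt(4*A/pi) * 1000
d = 65.2 mm

65.2


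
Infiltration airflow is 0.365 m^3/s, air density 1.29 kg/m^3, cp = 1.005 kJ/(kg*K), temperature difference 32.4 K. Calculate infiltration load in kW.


Q = V_dot * rho * cp * dT
Q = 0.365 * 1.29 * 1.005 * 32.4
Q = 15.332 kW

15.332


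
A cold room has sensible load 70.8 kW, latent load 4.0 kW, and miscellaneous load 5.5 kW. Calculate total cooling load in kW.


Q_total = Q_s + Q_l + Q_misc
Q_total = 70.8 + 4.0 + 5.5
Q_total = 80.3 kW

80.3


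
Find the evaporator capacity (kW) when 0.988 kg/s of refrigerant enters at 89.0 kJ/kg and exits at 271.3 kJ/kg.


dh = 271.3 - 89.0 = 182.3 kJ/kg
Q_evap = m_dot * dh = 0.988 * 182.3
Q_evap = 180.11 kW

180.11


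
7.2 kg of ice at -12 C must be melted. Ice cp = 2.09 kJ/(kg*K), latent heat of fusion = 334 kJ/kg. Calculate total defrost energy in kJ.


Sensible heat = cp * dT = 2.09 * 12 = 25.08 kJ/kg
Total per kg = 25.08 + 334 = 359.08 kJ/kg
Q = m * total = 7.2 * 359.08
Q = 2585.4 kJ

2585.4


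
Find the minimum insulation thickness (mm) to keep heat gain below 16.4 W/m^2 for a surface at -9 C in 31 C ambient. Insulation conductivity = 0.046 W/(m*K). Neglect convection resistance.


dT = 31 - (-9) = 40 K
thickness = k * dT / q_max * 1000
thickness = 0.046 * 40 / 16.4 * 1000
thickness = 112.2 mm

112.2


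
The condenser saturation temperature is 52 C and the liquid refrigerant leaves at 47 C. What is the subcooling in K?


Subcooling = T_cond - T_liquid
Subcooling = 52 - 47
Subcooling = 5 K

5


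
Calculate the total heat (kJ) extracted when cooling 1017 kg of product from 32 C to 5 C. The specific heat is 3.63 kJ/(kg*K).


dT = 32 - (5) = 27 K
Q = m * cp * dT = 1017 * 3.63 * 27
Q = 99676 kJ

99676


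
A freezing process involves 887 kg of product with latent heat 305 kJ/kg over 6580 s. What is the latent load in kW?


Q_lat = m * h_fg / t
Q_lat = 887 * 305 / 6580
Q_lat = 41.11 kW

41.11


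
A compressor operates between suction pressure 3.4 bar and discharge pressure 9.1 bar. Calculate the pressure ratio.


PR = P_high / P_low
PR = 9.1 / 3.4
PR = 2.676

2.676


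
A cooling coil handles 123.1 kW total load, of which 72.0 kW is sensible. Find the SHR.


SHR = Q_sensible / Q_total
SHR = 72.0 / 123.1
SHR = 0.585

0.585


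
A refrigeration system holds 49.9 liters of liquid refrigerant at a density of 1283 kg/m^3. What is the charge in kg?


Charge = V * rho / 1000
Charge = 49.9 * 1283 / 1000
Charge = 64.02 kg

64.02


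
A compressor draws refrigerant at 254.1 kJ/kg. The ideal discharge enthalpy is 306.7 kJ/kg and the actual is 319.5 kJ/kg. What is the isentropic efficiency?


dh_ideal = 306.7 - 254.1 = 52.6 kJ/kg
dh_actual = 319.5 - 254.1 = 65.4 kJ/kg
eta_s = dh_ideal / dh_actual = 52.6 / 65.4
eta_s = 0.8043

0.8043


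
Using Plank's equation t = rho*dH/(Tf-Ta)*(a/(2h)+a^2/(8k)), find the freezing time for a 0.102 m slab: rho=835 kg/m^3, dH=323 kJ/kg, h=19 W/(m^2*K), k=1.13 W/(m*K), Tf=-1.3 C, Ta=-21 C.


dT = -1.3 - (-21) = 19.7 K
term1 = a/(2h) = 0.102/(2*19) = 0.002684210526
term2 = a^2/(8k) = 0.102^2/(8*1.13) = 0.001150884956
t = rho*dH*1000/dT * (term1 + term2)
t = 835*323*1000/19.7 * (0.002684210526 + 0.001150884956)
t = 52505 s

52505


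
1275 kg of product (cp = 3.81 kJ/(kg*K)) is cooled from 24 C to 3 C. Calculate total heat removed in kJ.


dT = 24 - (3) = 21 K
Q = m * cp * dT = 1275 * 3.81 * 21
Q = 102013 kJ

102013


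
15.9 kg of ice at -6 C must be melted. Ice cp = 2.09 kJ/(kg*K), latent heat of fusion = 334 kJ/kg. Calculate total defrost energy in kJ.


Sensible heat = cp * dT = 2.09 * 6 = 12.54 kJ/kg
Total per kg = 12.54 + 334 = 346.54 kJ/kg
Q = m * total = 15.9 * 346.54
Q = 5510.0 kJ

5510.0


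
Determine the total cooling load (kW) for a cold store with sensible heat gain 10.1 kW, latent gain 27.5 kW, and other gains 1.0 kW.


Q_total = Q_s + Q_l + Q_misc
Q_total = 10.1 + 27.5 + 1.0
Q_total = 38.6 kW

38.6


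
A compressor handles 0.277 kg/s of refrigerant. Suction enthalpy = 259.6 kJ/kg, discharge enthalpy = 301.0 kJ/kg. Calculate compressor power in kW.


dh = 301.0 - 259.6 = 41.4 kJ/kg
W = m_dot * dh = 0.277 * 41.4 = 11.47 kW

11.47


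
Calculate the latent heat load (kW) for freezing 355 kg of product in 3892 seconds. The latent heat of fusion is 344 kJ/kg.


Q_lat = m * h_fg / t
Q_lat = 355 * 344 / 3892
Q_lat = 31.38 kW

31.38


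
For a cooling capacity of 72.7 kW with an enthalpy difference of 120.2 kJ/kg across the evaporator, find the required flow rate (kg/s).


m_dot = Q / dh
m_dot = 72.7 / 120.2
m_dot = 0.6048 kg/s

0.6048


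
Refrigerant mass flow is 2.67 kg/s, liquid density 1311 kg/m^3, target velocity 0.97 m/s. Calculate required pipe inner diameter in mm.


A = m_dot / (rho * v) = 2.67 / (1311 * 0.97) = 0.002099601312 m^2
d = sqrt(4*A/pi) * 1000
d = 51.7 mm

51.7


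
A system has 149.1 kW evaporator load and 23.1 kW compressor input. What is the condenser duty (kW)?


Q_cond = Q_evap + W
Q_cond = 149.1 + 23.1
Q_cond = 172.2 kW

172.2


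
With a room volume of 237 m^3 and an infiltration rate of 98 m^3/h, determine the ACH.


ACH = flow / volume
ACH = 98 / 237
ACH = 0.414

0.414


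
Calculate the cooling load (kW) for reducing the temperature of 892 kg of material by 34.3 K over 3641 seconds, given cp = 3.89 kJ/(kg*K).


Q = m * cp * dT / t
Q = 892 * 3.89 * 34.3 / 3641
Q = 32.688 kW

32.688


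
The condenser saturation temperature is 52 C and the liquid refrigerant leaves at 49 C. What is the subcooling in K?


Subcooling = T_cond - T_liquid
Subcooling = 52 - 49
Subcooling = 3 K

3


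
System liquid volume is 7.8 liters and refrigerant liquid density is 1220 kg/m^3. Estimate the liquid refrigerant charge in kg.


Charge = V * rho / 1000
Charge = 7.8 * 1220 / 1000
Charge = 9.52 kg

9.52


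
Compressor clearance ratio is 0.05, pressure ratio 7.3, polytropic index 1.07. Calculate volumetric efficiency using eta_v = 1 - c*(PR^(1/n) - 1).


PR^(1/n) = 7.3^(1/1.07) = 6.4097899
eta_v = 1 - 0.05 * (6.4097899 - 1)
eta_v = 0.7295

0.7295


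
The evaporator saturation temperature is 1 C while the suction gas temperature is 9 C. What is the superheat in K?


Superheat = T_suction - T_evap
Superheat = 9 - (1)
Superheat = 8 K

8


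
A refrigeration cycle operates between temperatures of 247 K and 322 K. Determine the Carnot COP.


dT = 322 - 247 = 75 K
COP_carnot = T_cold / dT = 247 / 75
COP_carnot = 3.293

3.293


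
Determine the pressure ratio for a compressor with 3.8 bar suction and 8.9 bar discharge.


PR = P_high / P_low
PR = 8.9 / 3.8
PR = 2.342

2.342


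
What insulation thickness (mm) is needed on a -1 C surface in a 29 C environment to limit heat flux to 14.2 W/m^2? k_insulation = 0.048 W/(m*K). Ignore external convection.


dT = 29 - (-1) = 30 K
thickness = k * dT / q_max * 1000
thickness = 0.048 * 30 / 14.2 * 1000
thickness = 101.4 mm

101.4


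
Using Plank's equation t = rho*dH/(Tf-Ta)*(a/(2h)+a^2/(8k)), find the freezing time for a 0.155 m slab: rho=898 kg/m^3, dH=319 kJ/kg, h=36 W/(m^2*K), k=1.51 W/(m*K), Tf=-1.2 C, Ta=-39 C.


dT = -1.2 - (-39) = 37.8 K
term1 = a/(2h) = 0.155/(2*36) = 0.002152777778
term2 = a^2/(8k) = 0.155^2/(8*1.51) = 0.001988824503
t = rho*dH*1000/dT * (term1 + term2)
t = 898*319*1000/37.8 * (0.002152777778 + 0.001988824503)
t = 31387 s

31387


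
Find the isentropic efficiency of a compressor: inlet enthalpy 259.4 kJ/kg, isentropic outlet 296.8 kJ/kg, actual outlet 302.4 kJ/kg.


dh_ideal = 296.8 - 259.4 = 37.4 kJ/kg
dh_actual = 302.4 - 259.4 = 43.0 kJ/kg
eta_s = dh_ideal / dh_actual = 37.4 / 43.0
eta_s = 0.8698

0.8698


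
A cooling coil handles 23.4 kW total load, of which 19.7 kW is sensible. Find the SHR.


SHR = Q_sensible / Q_total
SHR = 19.7 / 23.4
SHR = 0.842

0.842


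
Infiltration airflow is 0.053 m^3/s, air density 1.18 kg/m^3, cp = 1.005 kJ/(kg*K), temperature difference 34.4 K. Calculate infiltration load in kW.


Q = V_dot * rho * cp * dT
Q = 0.053 * 1.18 * 1.005 * 34.4
Q = 2.162 kW

2.162


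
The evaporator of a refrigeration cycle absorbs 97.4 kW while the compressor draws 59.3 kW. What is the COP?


COP = Q_evap / W
COP = 97.4 / 59.3
COP = 1.642

1.642


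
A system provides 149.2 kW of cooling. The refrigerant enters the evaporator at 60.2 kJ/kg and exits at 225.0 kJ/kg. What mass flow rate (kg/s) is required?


dh = 225.0 - 60.2 = 164.8 kJ/kg
m_dot = Q / dh = 149.2 / 164.8 = 0.9053 kg/s

0.9053


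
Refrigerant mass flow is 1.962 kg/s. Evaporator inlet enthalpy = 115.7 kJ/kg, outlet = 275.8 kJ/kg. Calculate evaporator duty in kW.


dh = 275.8 - 115.7 = 160.1 kJ/kg
Q_evap = m_dot * dh = 1.962 * 160.1
Q_evap = 314.12 kW

314.12


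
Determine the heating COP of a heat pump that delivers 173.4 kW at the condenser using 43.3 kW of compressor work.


COP_hp = Q_cond / W
COP_hp = 173.4 / 43.3
COP_hp = 4.005

4.005


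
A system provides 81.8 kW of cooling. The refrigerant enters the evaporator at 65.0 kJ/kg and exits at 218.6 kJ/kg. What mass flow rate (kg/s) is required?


dh = 218.6 - 65.0 = 153.6 kJ/kg
m_dot = Q / dh = 81.8 / 153.6 = 0.5326 kg/s

0.5326


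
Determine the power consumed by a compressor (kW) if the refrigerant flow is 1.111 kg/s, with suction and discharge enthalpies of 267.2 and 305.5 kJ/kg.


dh = 305.5 - 267.2 = 38.3 kJ/kg
W = m_dot * dh = 1.111 * 38.3 = 42.55 kW

42.55


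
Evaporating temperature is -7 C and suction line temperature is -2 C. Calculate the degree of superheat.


Superheat = T_suction - T_evap
Superheat = -2 - (-7)
Superheat = 5 K

5


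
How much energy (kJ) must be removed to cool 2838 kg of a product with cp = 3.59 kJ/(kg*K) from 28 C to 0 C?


dT = 28 - (0) = 28 K
Q = m * cp * dT = 2838 * 3.59 * 28
Q = 285276 kJ

285276


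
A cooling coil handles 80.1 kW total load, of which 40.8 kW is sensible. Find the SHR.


SHR = Q_sensible / Q_total
SHR = 40.8 / 80.1
SHR = 0.509

0.509


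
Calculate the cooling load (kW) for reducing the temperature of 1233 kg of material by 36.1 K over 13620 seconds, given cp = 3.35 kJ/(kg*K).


Q = m * cp * dT / t
Q = 1233 * 3.35 * 36.1 / 13620
Q = 10.948 kW

10.948


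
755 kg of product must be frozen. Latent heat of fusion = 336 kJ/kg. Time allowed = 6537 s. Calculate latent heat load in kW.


Q_lat = m * h_fg / t
Q_lat = 755 * 336 / 6537
Q_lat = 38.81 kW

38.81


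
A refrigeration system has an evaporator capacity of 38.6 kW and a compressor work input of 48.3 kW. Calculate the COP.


COP = Q_evap / W
COP = 38.6 / 48.3
COP = 0.799

0.799


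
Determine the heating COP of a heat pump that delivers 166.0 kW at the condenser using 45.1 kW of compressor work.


COP_hp = Q_cond / W
COP_hp = 166.0 / 45.1
COP_hp = 3.681

3.681


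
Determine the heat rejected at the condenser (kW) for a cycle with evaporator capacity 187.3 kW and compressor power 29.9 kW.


Q_cond = Q_evap + W
Q_cond = 187.3 + 29.9
Q_cond = 217.2 kW

217.2


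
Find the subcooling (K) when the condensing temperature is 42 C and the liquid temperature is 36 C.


Subcooling = T_cond - T_liquid
Subcooling = 42 - 36
Subcooling = 6 K

6


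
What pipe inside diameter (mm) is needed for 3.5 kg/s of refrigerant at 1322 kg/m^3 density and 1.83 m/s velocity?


A = m_dot / (rho * v) = 3.5 / (1322 * 1.83) = 0.001446723378 m^2
d = sqrt(4*A/pi) * 1000
d = 42.9 mm

42.9


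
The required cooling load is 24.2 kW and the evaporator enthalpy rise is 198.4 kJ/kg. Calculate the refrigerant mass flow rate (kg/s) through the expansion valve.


m_dot = Q / dh
m_dot = 24.2 / 198.4
m_dot = 0.122 kg/s

0.122


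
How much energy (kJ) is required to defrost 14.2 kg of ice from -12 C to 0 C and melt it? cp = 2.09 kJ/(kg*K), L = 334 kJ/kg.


Sensible heat = cp * dT = 2.09 * 12 = 25.08 kJ/kg
Total per kg = 25.08 + 334 = 359.08 kJ/kg
Q = m * total = 14.2 * 359.08
Q = 5098.9 kJ

5098.9


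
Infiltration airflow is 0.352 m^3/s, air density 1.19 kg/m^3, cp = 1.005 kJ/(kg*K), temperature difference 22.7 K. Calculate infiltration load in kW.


Q = V_dot * rho * cp * dT
Q = 0.352 * 1.19 * 1.005 * 22.7
Q = 9.556 kW

9.556


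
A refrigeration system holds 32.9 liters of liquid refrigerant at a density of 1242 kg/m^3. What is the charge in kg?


Charge = V * rho / 1000
Charge = 32.9 * 1242 / 1000
Charge = 40.86 kg

40.86


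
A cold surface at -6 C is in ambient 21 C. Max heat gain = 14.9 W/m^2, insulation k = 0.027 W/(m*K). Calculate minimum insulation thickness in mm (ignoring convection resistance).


dT = 21 - (-6) = 27 K
thickness = k * dT / q_max * 1000
thickness = 0.027 * 27 / 14.9 * 1000
thickness = 48.9 mm

48.9


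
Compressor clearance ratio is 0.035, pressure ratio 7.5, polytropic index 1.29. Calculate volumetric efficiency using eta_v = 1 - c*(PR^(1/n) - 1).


PR^(1/n) = 7.5^(1/1.29) = 4.76806387
eta_v = 1 - 0.035 * (4.76806387 - 1)
eta_v = 0.8681

0.8681


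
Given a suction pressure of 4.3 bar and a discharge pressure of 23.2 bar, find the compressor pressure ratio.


PR = P_high / P_low
PR = 23.2 / 4.3
PR = 5.395

5.395


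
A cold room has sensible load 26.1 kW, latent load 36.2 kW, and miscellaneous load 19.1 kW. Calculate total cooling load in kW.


Q_total = Q_s + Q_l + Q_misc
Q_total = 26.1 + 36.2 + 19.1
Q_total = 81.4 kW

81.4


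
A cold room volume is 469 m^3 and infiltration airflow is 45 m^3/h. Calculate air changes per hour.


ACH = flow / volume
ACH = 45 / 469
ACH = 0.096

0.096


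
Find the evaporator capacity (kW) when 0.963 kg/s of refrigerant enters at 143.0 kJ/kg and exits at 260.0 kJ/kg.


dh = 260.0 - 143.0 = 117.0 kJ/kg
Q_evap = m_dot * dh = 0.963 * 117.0
Q_evap = 112.67 kW

112.67


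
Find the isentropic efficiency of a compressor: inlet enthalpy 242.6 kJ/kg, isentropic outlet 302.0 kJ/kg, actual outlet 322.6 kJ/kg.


dh_ideal = 302.0 - 242.6 = 59.4 kJ/kg
dh_actual = 322.6 - 242.6 = 80.0 kJ/kg
eta_s = dh_ideal / dh_actual = 59.4 / 80.0
eta_s = 0.7425

0.7425


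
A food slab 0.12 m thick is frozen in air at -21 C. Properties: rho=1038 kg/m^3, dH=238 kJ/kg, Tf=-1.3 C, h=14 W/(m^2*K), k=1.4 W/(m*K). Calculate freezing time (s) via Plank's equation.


dT = -1.3 - (-21) = 19.7 K
term1 = a/(2h) = 0.12/(2*14) = 0.004285714286
term2 = a^2/(8k) = 0.12^2/(8*1.4) = 0.001285714286
t = rho*dH*1000/dT * (term1 + term2)
t = 1038*238*1000/19.7 * (0.004285714286 + 0.001285714286)
t = 69867 s

69867


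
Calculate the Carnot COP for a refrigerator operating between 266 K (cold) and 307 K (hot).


dT = 307 - 266 = 41 K
COP_carnot = T_cold / dT = 266 / 41
COP_carnot = 6.488

6.488


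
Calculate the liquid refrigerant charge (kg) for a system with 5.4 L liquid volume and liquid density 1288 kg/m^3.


Charge = V * rho / 1000
Charge = 5.4 * 1288 / 1000
Charge = 6.96 kg

6.96


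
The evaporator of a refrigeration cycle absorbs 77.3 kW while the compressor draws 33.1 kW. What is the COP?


COP = Q_evap / W
COP = 77.3 / 33.1
COP = 2.335

2.335


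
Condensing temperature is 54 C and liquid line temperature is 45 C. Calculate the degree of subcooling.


Subcooling = T_cond - T_liquid
Subcooling = 54 - 45
Subcooling = 9 K

9


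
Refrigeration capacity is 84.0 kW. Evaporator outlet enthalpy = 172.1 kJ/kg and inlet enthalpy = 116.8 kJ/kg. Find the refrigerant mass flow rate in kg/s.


dh = 172.1 - 116.8 = 55.3 kJ/kg
m_dot = Q / dh = 84.0 / 55.3 = 1.519 kg/s

1.519


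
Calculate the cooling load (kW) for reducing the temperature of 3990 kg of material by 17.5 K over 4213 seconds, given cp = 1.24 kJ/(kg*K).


Q = m * cp * dT / t
Q = 3990 * 1.24 * 17.5 / 4213
Q = 20.551 kW

20.551


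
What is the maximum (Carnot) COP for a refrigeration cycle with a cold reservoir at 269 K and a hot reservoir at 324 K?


dT = 324 - 269 = 55 K
COP_carnot = T_cold / dT = 269 / 55
COP_carnot = 4.891

4.891


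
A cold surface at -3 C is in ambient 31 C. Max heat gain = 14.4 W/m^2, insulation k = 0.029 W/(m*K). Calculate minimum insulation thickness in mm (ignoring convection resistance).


dT = 31 - (-3) = 34 K
thickness = k * dT / q_max * 1000
thickness = 0.029 * 34 / 14.4 * 1000
thickness = 68.5 mm

68.5


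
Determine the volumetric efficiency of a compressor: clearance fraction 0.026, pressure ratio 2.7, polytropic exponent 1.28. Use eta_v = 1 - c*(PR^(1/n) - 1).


PR^(1/n) = 2.7^(1/1.28) = 2.17271589
eta_v = 1 - 0.026 * (2.17271589 - 1)
eta_v = 0.9695

0.9695


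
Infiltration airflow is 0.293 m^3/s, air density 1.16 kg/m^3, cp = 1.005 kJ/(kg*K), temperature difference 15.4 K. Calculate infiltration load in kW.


Q = V_dot * rho * cp * dT
Q = 0.293 * 1.16 * 1.005 * 15.4
Q = 5.26 kW

5.26


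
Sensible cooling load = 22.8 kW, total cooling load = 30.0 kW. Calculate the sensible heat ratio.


SHR = Q_sensible / Q_total
SHR = 22.8 / 30.0
SHR = 0.76

0.76


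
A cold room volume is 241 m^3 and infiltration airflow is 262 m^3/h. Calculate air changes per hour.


ACH = flow / volume
ACH = 262 / 241
ACH = 1.087

1.087


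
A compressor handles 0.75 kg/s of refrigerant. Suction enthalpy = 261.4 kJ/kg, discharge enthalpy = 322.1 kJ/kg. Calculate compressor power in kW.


dh = 322.1 - 261.4 = 60.7 kJ/kg
W = m_dot * dh = 0.75 * 60.7 = 45.53 kW

45.53


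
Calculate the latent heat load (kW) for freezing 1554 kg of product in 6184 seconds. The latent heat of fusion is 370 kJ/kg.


Q_lat = m * h_fg / t
Q_lat = 1554 * 370 / 6184
Q_lat = 92.98 kW

92.98


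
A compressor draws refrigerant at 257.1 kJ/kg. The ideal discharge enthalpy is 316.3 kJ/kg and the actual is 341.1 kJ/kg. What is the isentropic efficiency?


dh_ideal = 316.3 - 257.1 = 59.2 kJ/kg
dh_actual = 341.1 - 257.1 = 84.0 kJ/kg
eta_s = dh_ideal / dh_actual = 59.2 / 84.0
eta_s = 0.7048

0.7048


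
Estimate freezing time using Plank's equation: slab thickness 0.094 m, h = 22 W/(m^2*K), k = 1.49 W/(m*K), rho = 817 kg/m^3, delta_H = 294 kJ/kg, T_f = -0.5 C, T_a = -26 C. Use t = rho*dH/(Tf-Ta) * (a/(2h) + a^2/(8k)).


dT = -0.5 - (-26) = 25.5 K
term1 = a/(2h) = 0.094/(2*22) = 0.002136363636
term2 = a^2/(8k) = 0.094^2/(8*1.49) = 0.0007412751678
t = rho*dH*1000/dT * (term1 + term2)
t = 817*294*1000/25.5 * (0.002136363636 + 0.0007412751678)
t = 27106 s

27106


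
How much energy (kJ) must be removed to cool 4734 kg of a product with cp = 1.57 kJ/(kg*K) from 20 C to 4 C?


dT = 20 - (4) = 16 K
Q = m * cp * dT = 4734 * 1.57 * 16
Q = 118918 kJ

118918


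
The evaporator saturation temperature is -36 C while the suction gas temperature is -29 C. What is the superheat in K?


Superheat = T_suction - T_evap
Superheat = -29 - (-36)
Superheat = 7 K

7


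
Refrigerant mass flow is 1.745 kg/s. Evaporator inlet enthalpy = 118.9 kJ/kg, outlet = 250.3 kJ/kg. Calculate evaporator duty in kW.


dh = 250.3 - 118.9 = 131.4 kJ/kg
Q_evap = m_dot * dh = 1.745 * 131.4
Q_evap = 229.29 kW

229.29


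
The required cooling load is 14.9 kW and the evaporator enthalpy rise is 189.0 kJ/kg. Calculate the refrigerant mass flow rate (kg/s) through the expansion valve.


m_dot = Q / dh
m_dot = 14.9 / 189.0
m_dot = 0.0788 kg/s

0.0788


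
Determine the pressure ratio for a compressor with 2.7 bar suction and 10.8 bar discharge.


PR = P_high / P_low
PR = 10.8 / 2.7
PR = 4.0

4.0


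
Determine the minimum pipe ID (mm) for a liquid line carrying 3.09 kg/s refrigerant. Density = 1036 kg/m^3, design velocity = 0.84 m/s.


A = m_dot / (rho * v) = 3.09 / (1036 * 0.84) = 0.003550744622 m^2
d = sqrt(4*A/pi) * 1000
d = 67.2 mm

67.2


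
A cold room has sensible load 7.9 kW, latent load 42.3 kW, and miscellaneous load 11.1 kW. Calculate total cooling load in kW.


Q_total = Q_s + Q_l + Q_misc
Q_total = 7.9 + 42.3 + 11.1
Q_total = 61.3 kW

61.3


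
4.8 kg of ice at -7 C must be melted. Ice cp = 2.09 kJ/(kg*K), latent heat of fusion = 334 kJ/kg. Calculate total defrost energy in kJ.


Sensible heat = cp * dT = 2.09 * 7 = 14.63 kJ/kg
Total per kg = 14.63 + 334 = 348.63 kJ/kg
Q = m * total = 4.8 * 348.63
Q = 1673.4 kJ

1673.4


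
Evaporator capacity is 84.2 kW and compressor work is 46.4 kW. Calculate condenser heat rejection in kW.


Q_cond = Q_evap + W
Q_cond = 84.2 + 46.4
Q_cond = 130.6 kW

130.6


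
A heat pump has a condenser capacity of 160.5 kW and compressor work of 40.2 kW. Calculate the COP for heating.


COP_hp = Q_cond / W
COP_hp = 160.5 / 40.2
COP_hp = 3.993

3.993


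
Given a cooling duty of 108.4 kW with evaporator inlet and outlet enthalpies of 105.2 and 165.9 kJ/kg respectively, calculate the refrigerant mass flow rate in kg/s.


dh = 165.9 - 105.2 = 60.7 kJ/kg
m_dot = Q / dh = 108.4 / 60.7 = 1.7858 kg/s

1.7858


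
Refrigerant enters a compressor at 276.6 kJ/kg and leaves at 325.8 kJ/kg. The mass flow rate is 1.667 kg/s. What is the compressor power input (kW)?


dh = 325.8 - 276.6 = 49.2 kJ/kg
W = m_dot * dh = 1.667 * 49.2 = 82.02 kW

82.02


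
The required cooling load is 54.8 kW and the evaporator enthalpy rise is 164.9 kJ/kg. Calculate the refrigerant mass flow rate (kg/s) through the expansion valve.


m_dot = Q / dh
m_dot = 54.8 / 164.9
m_dot = 0.3323 kg/s

0.3323


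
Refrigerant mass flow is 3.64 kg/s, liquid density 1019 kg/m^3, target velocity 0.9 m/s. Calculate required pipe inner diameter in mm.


A = m_dot / (rho * v) = 3.64 / (1019 * 0.9) = 0.003969032821 m^2
d = sqrt(4*A/pi) * 1000
d = 71.1 mm

71.1


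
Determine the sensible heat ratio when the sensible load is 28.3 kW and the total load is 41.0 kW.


SHR = Q_sensible / Q_total
SHR = 28.3 / 41.0
SHR = 0.69

0.69


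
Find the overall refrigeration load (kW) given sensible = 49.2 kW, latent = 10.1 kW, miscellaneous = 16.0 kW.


Q_total = Q_s + Q_l + Q_misc
Q_total = 49.2 + 10.1 + 16.0
Q_total = 75.3 kW

75.3


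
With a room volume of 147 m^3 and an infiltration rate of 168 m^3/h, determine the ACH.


ACH = flow / volume
ACH = 168 / 147
ACH = 1.143

1.143


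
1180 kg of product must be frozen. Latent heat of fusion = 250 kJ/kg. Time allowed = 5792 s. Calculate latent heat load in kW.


Q_lat = m * h_fg / t
Q_lat = 1180 * 250 / 5792
Q_lat = 50.93 kW

50.93


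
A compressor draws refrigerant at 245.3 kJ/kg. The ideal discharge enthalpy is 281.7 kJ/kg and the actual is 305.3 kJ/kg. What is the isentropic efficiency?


dh_ideal = 281.7 - 245.3 = 36.4 kJ/kg
dh_actual = 305.3 - 245.3 = 60.0 kJ/kg
eta_s = dh_ideal / dh_actual = 36.4 / 60.0
eta_s = 0.6067

0.6067


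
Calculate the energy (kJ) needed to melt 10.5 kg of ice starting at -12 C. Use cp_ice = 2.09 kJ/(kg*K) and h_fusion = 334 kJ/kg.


Sensible heat = cp * dT = 2.09 * 12 = 25.08 kJ/kg
Total per kg = 25.08 + 334 = 359.08 kJ/kg
Q = m * total = 10.5 * 359.08
Q = 3770.3 kJ

3770.3


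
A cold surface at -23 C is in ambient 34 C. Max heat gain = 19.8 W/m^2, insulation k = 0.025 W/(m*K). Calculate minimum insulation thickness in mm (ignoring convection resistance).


dT = 34 - (-23) = 57 K
thickness = k * dT / q_max * 1000
thickness = 0.025 * 57 / 19.8 * 1000
thickness = 72.0 mm

72.0


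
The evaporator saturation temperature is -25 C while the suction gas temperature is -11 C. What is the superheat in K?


Superheat = T_suction - T_evap
Superheat = -11 - (-25)
Superheat = 14 K

14


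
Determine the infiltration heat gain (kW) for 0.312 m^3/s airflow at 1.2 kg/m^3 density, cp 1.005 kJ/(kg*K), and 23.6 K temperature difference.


Q = V_dot * rho * cp * dT
Q = 0.312 * 1.2 * 1.005 * 23.6
Q = 8.88 kW

8.88


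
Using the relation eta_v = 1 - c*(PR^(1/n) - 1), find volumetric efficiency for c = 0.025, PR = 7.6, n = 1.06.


PR^(1/n) = 7.6^(1/1.06) = 6.77573199
eta_v = 1 - 0.025 * (6.77573199 - 1)
eta_v = 0.8556

0.8556


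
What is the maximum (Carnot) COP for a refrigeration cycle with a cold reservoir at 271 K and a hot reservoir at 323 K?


dT = 323 - 271 = 52 K
COP_carnot = T_cold / dT = 271 / 52
COP_carnot = 5.212

5.212


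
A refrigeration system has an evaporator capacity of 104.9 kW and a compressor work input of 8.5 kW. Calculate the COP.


COP = Q_evap / W
COP = 104.9 / 8.5
COP = 12.341

12.341


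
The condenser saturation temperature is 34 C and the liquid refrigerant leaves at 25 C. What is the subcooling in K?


Subcooling = T_cond - T_liquid
Subcooling = 34 - 25
Subcooling = 9 K

9


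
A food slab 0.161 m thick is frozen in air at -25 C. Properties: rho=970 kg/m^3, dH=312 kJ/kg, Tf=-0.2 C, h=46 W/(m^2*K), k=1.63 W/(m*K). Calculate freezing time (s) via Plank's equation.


dT = -0.2 - (-25) = 24.8 K
term1 = a/(2h) = 0.161/(2*46) = 0.00175
term2 = a^2/(8k) = 0.161^2/(8*1.63) = 0.001987806748
t = rho*dH*1000/dT * (term1 + term2)
t = 970*312*1000/24.8 * (0.00175 + 0.001987806748)
t = 45613 s

45613


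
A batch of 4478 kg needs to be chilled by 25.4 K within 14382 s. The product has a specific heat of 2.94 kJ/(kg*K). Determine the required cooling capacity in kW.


Q = m * cp * dT / t
Q = 4478 * 2.94 * 25.4 / 14382
Q = 23.251 kW

23.251


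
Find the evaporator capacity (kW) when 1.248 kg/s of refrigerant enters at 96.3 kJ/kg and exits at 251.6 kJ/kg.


dh = 251.6 - 96.3 = 155.3 kJ/kg
Q_evap = m_dot * dh = 1.248 * 155.3
Q_evap = 193.81 kW

193.81


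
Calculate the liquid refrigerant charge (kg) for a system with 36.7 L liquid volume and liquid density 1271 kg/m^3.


Charge = V * rho / 1000
Charge = 36.7 * 1271 / 1000
Charge = 46.65 kg

46.65


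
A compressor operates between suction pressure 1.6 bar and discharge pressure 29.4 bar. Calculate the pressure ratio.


PR = P_high / P_low
PR = 29.4 / 1.6
PR = 18.375

18.375


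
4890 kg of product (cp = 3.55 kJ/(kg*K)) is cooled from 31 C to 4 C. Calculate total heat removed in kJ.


dT = 31 - (4) = 27 K
Q = m * cp * dT = 4890 * 3.55 * 27
Q = 468707 kJ

468707


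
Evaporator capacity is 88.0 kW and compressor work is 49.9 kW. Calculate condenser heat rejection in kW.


Q_cond = Q_evap + W
Q_cond = 88.0 + 49.9
Q_cond = 137.9 kW

137.9


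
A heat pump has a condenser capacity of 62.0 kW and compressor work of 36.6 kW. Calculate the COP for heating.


COP_hp = Q_cond / W
COP_hp = 62.0 / 36.6
COP_hp = 1.694

1.694


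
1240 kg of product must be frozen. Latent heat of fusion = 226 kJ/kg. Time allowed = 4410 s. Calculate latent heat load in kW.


Q_lat = m * h_fg / t
Q_lat = 1240 * 226 / 4410
Q_lat = 63.55 kW

63.55


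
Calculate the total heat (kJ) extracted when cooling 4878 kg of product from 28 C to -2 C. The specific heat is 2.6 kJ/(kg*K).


dT = 28 - (-2) = 30 K
Q = m * cp * dT = 4878 * 2.6 * 30
Q = 380484 kJ

380484


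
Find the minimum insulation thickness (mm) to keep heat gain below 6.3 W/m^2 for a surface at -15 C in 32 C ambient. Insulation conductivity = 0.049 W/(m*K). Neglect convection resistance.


dT = 32 - (-15) = 47 K
thickness = k * dT / q_max * 1000
thickness = 0.049 * 47 / 6.3 * 1000
thickness = 365.6 mm

365.6


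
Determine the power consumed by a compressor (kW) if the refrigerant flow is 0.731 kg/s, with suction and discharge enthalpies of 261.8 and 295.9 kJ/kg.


dh = 295.9 - 261.8 = 34.1 kJ/kg
W = m_dot * dh = 0.731 * 34.1 = 24.93 kW

24.93


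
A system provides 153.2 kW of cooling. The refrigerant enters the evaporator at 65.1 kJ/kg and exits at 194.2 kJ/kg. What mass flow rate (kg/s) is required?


dh = 194.2 - 65.1 = 129.1 kJ/kg
m_dot = Q / dh = 153.2 / 129.1 = 1.1867 kg/s

1.1867


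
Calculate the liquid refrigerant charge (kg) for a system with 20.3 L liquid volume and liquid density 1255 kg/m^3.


Charge = V * rho / 1000
Charge = 20.3 * 1255 / 1000
Charge = 25.48 kg

25.48


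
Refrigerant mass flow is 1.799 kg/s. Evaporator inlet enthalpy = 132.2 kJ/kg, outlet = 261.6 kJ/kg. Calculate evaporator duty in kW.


dh = 261.6 - 132.2 = 129.4 kJ/kg
Q_evap = m_dot * dh = 1.799 * 129.4
Q_evap = 232.79 kW

232.79


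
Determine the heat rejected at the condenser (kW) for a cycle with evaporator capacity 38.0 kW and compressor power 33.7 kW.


Q_cond = Q_evap + W
Q_cond = 38.0 + 33.7
Q_cond = 71.7 kW

71.7


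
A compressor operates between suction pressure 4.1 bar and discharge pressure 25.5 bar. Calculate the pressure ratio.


PR = P_high / P_low
PR = 25.5 / 4.1
PR = 6.22

6.22


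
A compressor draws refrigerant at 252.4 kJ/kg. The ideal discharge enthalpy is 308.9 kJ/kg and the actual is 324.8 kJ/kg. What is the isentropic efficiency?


dh_ideal = 308.9 - 252.4 = 56.5 kJ/kg
dh_actual = 324.8 - 252.4 = 72.4 kJ/kg
eta_s = dh_ideal / dh_actual = 56.5 / 72.4
eta_s = 0.7804

0.7804


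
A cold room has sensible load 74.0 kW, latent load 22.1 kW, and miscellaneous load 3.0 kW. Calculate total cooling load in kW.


Q_total = Q_s + Q_l + Q_misc
Q_total = 74.0 + 22.1 + 3.0
Q_total = 99.1 kW

99.1


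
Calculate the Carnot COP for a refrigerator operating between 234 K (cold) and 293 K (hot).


dT = 293 - 234 = 59 K
COP_carnot = T_cold / dT = 234 / 59
COP_carnot = 3.966

3.966


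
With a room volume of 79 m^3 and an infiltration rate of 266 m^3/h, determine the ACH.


ACH = flow / volume
ACH = 266 / 79
ACH = 3.367

3.367


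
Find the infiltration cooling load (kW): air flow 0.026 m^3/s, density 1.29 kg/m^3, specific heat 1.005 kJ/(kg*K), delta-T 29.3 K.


Q = V_dot * rho * cp * dT
Q = 0.026 * 1.29 * 1.005 * 29.3
Q = 0.988 kW

0.988


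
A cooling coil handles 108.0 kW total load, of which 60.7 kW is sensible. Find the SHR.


SHR = Q_sensible / Q_total
SHR = 60.7 / 108.0
SHR = 0.562

0.562


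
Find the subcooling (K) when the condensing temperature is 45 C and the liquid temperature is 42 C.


Subcooling = T_cond - T_liquid
Subcooling = 45 - 42
Subcooling = 3 K

3


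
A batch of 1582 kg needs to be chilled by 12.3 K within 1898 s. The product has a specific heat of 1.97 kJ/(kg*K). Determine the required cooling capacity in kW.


Q = m * cp * dT / t
Q = 1582 * 1.97 * 12.3 / 1898
Q = 20.197 kW

20.197


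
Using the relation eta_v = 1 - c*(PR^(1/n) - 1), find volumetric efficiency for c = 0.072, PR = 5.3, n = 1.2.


PR^(1/n) = 5.3^(1/1.2) = 4.01386928
eta_v = 1 - 0.072 * (4.01386928 - 1)
eta_v = 0.783

0.783


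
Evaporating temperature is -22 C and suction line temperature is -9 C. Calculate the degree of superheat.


Superheat = T_suction - T_evap
Superheat = -9 - (-22)
Superheat = 13 K

13


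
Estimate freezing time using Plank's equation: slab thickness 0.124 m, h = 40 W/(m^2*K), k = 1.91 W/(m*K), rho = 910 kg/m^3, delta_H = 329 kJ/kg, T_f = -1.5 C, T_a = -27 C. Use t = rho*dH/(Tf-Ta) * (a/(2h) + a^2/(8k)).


dT = -1.5 - (-27) = 25.5 K
term1 = a/(2h) = 0.124/(2*40) = 0.00155
term2 = a^2/(8k) = 0.124^2/(8*1.91) = 0.001006282723
t = rho*dH*1000/dT * (term1 + term2)
t = 910*329*1000/25.5 * (0.00155 + 0.001006282723)
t = 30013 s

30013


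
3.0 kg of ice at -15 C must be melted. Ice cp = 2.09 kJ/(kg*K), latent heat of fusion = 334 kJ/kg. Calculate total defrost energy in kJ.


Sensible heat = cp * dT = 2.09 * 15 = 31.35 kJ/kg
Total per kg = 31.35 + 334 = 365.35 kJ/kg
Q = m * total = 3.0 * 365.35
Q = 1096.1 kJ

1096.1


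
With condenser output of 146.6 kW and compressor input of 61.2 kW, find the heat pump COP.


COP_hp = Q_cond / W
COP_hp = 146.6 / 61.2
COP_hp = 2.395

2.395


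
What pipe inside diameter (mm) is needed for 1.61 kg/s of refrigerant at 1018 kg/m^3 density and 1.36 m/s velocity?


A = m_dot / (rho * v) = 1.61 / (1018 * 1.36) = 0.001162891483 m^2
d = sqrt(4*A/pi) * 1000
d = 38.5 mm

38.5


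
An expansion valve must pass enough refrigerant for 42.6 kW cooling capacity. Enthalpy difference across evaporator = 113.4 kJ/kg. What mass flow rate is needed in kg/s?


m_dot = Q / dh
m_dot = 42.6 / 113.4
m_dot = 0.3757 kg/s

0.3757


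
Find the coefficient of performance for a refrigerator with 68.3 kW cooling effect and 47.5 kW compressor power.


COP = Q_evap / W
COP = 68.3 / 47.5
COP = 1.438

1.438


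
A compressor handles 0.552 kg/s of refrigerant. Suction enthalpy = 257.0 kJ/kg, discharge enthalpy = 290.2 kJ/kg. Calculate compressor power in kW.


dh = 290.2 - 257.0 = 33.2 kJ/kg
W = m_dot * dh = 0.552 * 33.2 = 18.33 kW

18.33


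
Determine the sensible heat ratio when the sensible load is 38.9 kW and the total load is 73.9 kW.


SHR = Q_sensible / Q_total
SHR = 38.9 / 73.9
SHR = 0.526

0.526


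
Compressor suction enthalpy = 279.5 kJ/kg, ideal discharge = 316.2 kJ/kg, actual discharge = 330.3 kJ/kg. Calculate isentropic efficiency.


dh_ideal = 316.2 - 279.5 = 36.7 kJ/kg
dh_actual = 330.3 - 279.5 = 50.8 kJ/kg
eta_s = dh_ideal / dh_actual = 36.7 / 50.8
eta_s = 0.7224

0.7224


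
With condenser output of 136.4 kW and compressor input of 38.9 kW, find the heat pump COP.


COP_hp = Q_cond / W
COP_hp = 136.4 / 38.9
COP_hp = 3.506

3.506


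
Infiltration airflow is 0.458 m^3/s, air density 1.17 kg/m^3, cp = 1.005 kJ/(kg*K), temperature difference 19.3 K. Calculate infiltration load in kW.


Q = V_dot * rho * cp * dT
Q = 0.458 * 1.17 * 1.005 * 19.3
Q = 10.394 kW

10.394


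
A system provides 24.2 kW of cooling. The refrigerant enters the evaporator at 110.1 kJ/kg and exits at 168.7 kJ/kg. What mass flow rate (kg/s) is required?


dh = 168.7 - 110.1 = 58.6 kJ/kg
m_dot = Q / dh = 24.2 / 58.6 = 0.413 kg/s

0.413


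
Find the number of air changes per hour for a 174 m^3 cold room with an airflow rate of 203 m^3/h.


ACH = flow / volume
ACH = 203 / 174
ACH = 1.167

1.167


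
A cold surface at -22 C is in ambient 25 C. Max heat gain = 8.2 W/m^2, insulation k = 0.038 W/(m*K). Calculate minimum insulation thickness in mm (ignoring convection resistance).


dT = 25 - (-22) = 47 K
thickness = k * dT / q_max * 1000
thickness = 0.038 * 47 / 8.2 * 1000
thickness = 217.8 mm

217.8


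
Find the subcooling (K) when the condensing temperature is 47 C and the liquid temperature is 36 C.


Subcooling = T_cond - T_liquid
Subcooling = 47 - 36
Subcooling = 11 K

11


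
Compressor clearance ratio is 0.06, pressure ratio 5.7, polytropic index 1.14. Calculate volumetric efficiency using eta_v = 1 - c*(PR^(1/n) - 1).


PR^(1/n) = 5.7^(1/1.14) = 4.60307572
eta_v = 1 - 0.06 * (4.60307572 - 1)
eta_v = 0.7838

0.7838


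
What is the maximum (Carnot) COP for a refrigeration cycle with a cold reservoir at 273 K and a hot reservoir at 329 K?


dT = 329 - 273 = 56 K
COP_carnot = T_cold / dT = 273 / 56
COP_carnot = 4.875

4.875


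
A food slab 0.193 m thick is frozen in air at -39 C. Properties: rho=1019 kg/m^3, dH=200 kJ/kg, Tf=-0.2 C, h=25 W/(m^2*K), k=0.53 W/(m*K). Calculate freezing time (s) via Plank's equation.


dT = -0.2 - (-39) = 38.8 K
term1 = a/(2h) = 0.193/(2*25) = 0.00386
term2 = a^2/(8k) = 0.193^2/(8*0.53) = 0.008785141509
t = rho*dH*1000/dT * (term1 + term2)
t = 1019*200*1000/38.8 * (0.00386 + 0.008785141509)
t = 66420 s

66420


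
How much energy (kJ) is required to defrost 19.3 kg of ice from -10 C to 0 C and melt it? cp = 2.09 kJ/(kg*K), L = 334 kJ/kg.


Sensible heat = cp * dT = 2.09 * 10 = 20.9 kJ/kg
Total per kg = 20.9 + 334 = 354.9 kJ/kg
Q = m * total = 19.3 * 354.9
Q = 6849.6 kJ

6849.6


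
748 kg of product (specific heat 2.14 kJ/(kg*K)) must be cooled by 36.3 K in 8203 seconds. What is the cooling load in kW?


Q = m * cp * dT / t
Q = 748 * 2.14 * 36.3 / 8203
Q = 7.084 kW

7.084


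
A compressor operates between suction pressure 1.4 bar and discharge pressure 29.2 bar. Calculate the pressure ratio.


PR = P_high / P_low
PR = 29.2 / 1.4
PR = 20.857

20.857


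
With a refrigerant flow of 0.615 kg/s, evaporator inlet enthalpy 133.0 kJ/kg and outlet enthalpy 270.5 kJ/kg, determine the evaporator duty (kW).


dh = 270.5 - 133.0 = 137.5 kJ/kg
Q_evap = m_dot * dh = 0.615 * 137.5
Q_evap = 84.56 kW

84.56


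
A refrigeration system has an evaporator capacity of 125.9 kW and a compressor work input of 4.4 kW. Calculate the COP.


COP = Q_evap / W
COP = 125.9 / 4.4
COP = 28.614

28.614


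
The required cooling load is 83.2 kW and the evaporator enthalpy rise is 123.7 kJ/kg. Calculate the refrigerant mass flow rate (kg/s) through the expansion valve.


m_dot = Q / dh
m_dot = 83.2 / 123.7
m_dot = 0.6726 kg/s

0.6726


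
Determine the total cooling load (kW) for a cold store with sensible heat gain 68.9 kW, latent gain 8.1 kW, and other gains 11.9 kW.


Q_total = Q_s + Q_l + Q_misc
Q_total = 68.9 + 8.1 + 11.9
Q_total = 88.9 kW

88.9


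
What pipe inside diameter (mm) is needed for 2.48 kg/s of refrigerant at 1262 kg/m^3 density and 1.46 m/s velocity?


A = m_dot / (rho * v) = 2.48 / (1262 * 1.46) = 0.001345982676 m^2
d = sqrt(4*A/pi) * 1000
d = 41.4 mm

41.4
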